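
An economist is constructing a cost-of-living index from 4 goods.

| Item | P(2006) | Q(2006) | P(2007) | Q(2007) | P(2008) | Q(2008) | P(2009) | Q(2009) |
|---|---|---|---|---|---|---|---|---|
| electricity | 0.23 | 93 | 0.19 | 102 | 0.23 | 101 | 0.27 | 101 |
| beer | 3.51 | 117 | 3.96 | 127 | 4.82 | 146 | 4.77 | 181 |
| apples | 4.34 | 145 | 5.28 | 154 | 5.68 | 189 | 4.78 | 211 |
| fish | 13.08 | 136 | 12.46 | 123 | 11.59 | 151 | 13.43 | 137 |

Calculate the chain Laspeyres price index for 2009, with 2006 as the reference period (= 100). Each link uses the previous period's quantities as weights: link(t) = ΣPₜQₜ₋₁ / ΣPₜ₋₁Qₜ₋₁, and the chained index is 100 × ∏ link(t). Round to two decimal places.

109.12

Link 2006→2007:
ΣP(2007)Q(2006) = 0.19×93 + 3.96×117 + 5.28×145 + 12.46×136 = 17.67 + 463.32 + 765.6 + 1694.56 = 2941.15
ΣP(2006)Q(2006) = 0.23×93 + 3.51×117 + 4.34×145 + 13.08×136 = 21.39 + 410.67 + 629.3 + 1778.88 = 2840.24
link = 2941.15/2840.24 = 1.035529
Link 2007→2008:
ΣP(2008)Q(2007) = 0.23×102 + 4.82×127 + 5.68×154 + 11.59×123 = 23.46 + 612.14 + 874.72 + 1425.57 = 2935.89
ΣP(2007)Q(2007) = 0.19×102 + 3.96×127 + 5.28×154 + 12.46×123 = 19.38 + 502.92 + 813.12 + 1532.58 = 2868
link = 2935.89/2868 = 1.023672
Link 2008→2009:
ΣP(2009)Q(2008) = 0.27×101 + 4.77×146 + 4.78×189 + 13.43×151 = 27.27 + 696.42 + 903.42 + 2027.93 = 3655.04
ΣP(2008)Q(2008) = 0.23×101 + 4.82×146 + 5.68×189 + 11.59×151 = 23.23 + 703.72 + 1073.52 + 1750.09 = 3550.56
link = 3655.04/3550.56 = 1.029426
Chained index = 100 × 1.035529 × 1.023672 × 1.029426 = 109.1234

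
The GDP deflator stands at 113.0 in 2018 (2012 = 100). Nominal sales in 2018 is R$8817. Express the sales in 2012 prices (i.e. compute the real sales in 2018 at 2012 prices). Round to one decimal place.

7802.7

Real = Nominal ÷ (Index/100) = 8817 ÷ (113.0/100)
     = 8817 ÷ 1.130 = 7802.6549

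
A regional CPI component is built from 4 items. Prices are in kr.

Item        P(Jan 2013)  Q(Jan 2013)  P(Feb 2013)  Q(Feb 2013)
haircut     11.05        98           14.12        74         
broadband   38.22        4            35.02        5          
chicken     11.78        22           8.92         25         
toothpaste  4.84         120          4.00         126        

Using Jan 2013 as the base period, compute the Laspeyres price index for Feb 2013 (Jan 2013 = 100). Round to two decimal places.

105.99

Laspeyres price index uses base-period quantities as weights.
ΣP(Feb 2013)·Q(Jan 2013) = 14.12×98 + 35.02×4 + 8.92×22 + 4.00×120 = 1383.76 + 140.08 + 196.24 + 480 = 2200.08
ΣP(Jan 2013)·Q(Jan 2013) = 11.05×98 + 38.22×4 + 11.78×22 + 4.84×120 = 1082.9 + 152.88 + 259.16 + 580.8 = 2075.74
Index = 2200.08 / 2075.74 × 100 = 105.9902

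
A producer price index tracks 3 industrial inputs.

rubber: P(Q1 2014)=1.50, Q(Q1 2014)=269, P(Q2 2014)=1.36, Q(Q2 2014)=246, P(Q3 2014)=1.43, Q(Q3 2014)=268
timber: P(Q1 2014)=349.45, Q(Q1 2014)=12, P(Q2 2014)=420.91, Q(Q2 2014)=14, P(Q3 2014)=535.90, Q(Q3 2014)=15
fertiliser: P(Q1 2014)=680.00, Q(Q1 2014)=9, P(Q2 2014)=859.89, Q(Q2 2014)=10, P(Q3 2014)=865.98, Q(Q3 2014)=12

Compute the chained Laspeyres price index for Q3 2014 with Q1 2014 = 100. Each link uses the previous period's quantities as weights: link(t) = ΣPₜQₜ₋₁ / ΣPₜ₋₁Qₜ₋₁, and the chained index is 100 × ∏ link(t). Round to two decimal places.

136.73

Link Q1 2014→Q2 2014:
ΣP(Q2 2014)Q(Q1 2014) = 1.36×269 + 420.91×12 + 859.89×9 = 365.84 + 5050.92 + 7739.01 = 13155.77
ΣP(Q1 2014)Q(Q1 2014) = 1.50×269 + 349.45×12 + 680.00×9 = 403.5 + 4193.4 + 6120 = 10716.9
link = 13155.77/10716.9 = 1.227572
Link Q2 2014→Q3 2014:
ΣP(Q3 2014)Q(Q2 2014) = 1.43×246 + 535.90×14 + 865.98×10 = 351.78 + 7502.6 + 8659.8 = 16514.18
ΣP(Q2 2014)Q(Q2 2014) = 1.36×246 + 420.91×14 + 859.89×10 = 334.56 + 5892.74 + 8598.9 = 14826.2
link = 16514.18/14826.2 = 1.113851
Chained index = 100 × 1.227572 × 1.113851 = 136.7333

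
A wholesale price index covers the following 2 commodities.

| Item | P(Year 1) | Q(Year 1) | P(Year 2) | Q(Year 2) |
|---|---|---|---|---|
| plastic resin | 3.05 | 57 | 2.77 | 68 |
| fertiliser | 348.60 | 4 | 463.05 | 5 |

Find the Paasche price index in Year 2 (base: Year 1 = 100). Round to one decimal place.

128.4

Paasche price index uses current-period quantities as weights.
ΣP(Year 2)·Q(Year 2) = 2.77×68 + 463.05×5 = 188.36 + 2315.25 = 2503.61
ΣP(Year 1)·Q(Year 2) = 3.05×68 + 348.60×5 = 207.4 + 1743 = 1950.4
Index = 2503.61 / 1950.4 × 100 = 128.3639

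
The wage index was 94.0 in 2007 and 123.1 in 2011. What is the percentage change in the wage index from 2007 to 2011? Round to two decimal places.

30.96%

Change = (123.1 − 94.0) / 94.0 × 100
       = 29.1 / 94.0 × 100 = 30.9574%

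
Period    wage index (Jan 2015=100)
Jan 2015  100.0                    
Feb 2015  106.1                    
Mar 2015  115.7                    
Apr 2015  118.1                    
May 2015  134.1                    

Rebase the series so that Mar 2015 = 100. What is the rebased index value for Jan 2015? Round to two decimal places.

Rebased(Jan 2015) = 100.0 / 115.7 × 100 = 86.4304

86.43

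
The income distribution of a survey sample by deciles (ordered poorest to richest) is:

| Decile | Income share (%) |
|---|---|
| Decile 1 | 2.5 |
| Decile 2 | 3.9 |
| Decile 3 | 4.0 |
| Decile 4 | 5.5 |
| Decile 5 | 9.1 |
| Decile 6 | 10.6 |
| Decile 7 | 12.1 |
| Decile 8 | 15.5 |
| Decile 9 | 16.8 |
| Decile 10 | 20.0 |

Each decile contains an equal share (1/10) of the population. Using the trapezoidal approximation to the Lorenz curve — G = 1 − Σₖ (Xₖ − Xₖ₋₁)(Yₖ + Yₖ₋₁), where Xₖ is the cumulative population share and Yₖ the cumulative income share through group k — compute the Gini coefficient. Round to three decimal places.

0.327

Cumulative income shares Yₖ: 0.0250, 0.0640, 0.1040, 0.1590, 0.2500, 0.3560, 0.4770, 0.6320, 0.8000, 1.0000
Σ (Xₖ−Xₖ₋₁)(Yₖ+Yₖ₋₁) = (1/10)(0.0250+0.0000) + (1/10)(0.0640+0.0250) + (1/10)(0.1040+0.0640) + (1/10)(0.1590+0.1040) + (1/10)(0.2500+0.1590) + (1/10)(0.3560+0.2500) + (1/10)(0.4770+0.3560) + (1/10)(0.6320+0.4770) + (1/10)(0.8000+0.6320) + (1/10)(1.0000+0.8000)
  = 0.0025 + 0.0089 + 0.0168 + 0.0263 + 0.0409 + 0.0606 + 0.0833 + 0.1109 + 0.1432 + 0.1800 = 0.6734
G = 1 − 0.6734 = 0.3266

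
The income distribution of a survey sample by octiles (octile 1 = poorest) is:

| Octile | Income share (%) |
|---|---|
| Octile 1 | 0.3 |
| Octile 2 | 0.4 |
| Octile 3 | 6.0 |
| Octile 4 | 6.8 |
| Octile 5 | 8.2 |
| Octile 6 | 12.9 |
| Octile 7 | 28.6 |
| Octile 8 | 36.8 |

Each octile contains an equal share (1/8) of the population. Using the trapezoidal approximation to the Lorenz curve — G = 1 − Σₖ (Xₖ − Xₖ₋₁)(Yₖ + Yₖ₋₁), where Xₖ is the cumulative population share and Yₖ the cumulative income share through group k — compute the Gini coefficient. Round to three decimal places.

0.523

Cumulative income shares Yₖ: 0.0030, 0.0070, 0.0670, 0.1350, 0.2170, 0.3460, 0.6320, 1.0000
Σ (Xₖ−Xₖ₋₁)(Yₖ+Yₖ₋₁) = (1/8)(0.0030+0.0000) + (1/8)(0.0070+0.0030) + (1/8)(0.0670+0.0070) + (1/8)(0.1350+0.0670) + (1/8)(0.2170+0.1350) + (1/8)(0.3460+0.2170) + (1/8)(0.6320+0.3460) + (1/8)(1.0000+0.6320)
  = 0.0004 + 0.0013 + 0.0093 + 0.0253 + 0.0440 + 0.0704 + 0.1222 + 0.2040 = 0.4768
G = 1 − 0.4768 = 0.5232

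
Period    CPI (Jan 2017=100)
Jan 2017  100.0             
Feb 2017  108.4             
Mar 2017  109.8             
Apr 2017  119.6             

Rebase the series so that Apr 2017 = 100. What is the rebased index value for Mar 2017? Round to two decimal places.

91.81

Rebased(Mar 2017) = 109.8 / 119.6 × 100 = 91.8060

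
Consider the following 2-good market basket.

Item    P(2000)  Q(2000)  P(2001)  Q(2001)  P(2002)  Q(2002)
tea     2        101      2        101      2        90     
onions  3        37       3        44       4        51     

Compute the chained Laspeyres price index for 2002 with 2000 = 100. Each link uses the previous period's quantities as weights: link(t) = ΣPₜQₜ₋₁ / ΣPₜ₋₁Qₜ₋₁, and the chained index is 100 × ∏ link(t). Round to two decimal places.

113.17

Link 2000→2001:
ΣP(2001)Q(2000) = 2×101 + 3×37 = 202 + 111 = 313
ΣP(2000)Q(2000) = 2×101 + 3×37 = 202 + 111 = 313
link = 313/313 = 1.000000
Link 2001→2002:
ΣP(2002)Q(2001) = 2×101 + 4×44 = 202 + 176 = 378
ΣP(2001)Q(2001) = 2×101 + 3×44 = 202 + 132 = 334
link = 378/334 = 1.131737
Chained index = 100 × 1.000000 × 1.131737 = 113.1737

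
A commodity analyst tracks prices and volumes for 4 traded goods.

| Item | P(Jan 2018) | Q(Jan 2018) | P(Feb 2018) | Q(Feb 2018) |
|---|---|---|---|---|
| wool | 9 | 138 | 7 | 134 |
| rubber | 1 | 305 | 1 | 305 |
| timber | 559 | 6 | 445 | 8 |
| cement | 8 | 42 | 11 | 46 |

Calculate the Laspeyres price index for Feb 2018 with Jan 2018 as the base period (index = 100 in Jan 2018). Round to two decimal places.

Laspeyres price index uses base-period quantities as weights.
ΣP(Feb 2018)·Q(Jan 2018) = 7×138 + 1×305 + 445×6 + 11×42 = 966 + 305 + 2670 + 462 = 4403
ΣP(Jan 2018)·Q(Jan 2018) = 9×138 + 1×305 + 559×6 + 8×42 = 1242 + 305 + 3354 + 336 = 5237
Index = 4403 / 5237 × 100 = 84.0749

84.07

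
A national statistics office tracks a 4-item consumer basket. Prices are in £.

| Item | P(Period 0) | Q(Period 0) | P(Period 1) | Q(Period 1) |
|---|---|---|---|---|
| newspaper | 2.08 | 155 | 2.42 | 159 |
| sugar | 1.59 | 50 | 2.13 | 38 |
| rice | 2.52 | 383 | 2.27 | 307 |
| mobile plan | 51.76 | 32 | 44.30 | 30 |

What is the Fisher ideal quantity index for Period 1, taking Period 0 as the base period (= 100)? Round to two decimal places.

89.94

Laspeyres component (base-period weights):
ΣP(Period 0)Q(Period 1) = 2.08×159 + 1.59×38 + 2.52×307 + 51.76×30 = 330.72 + 60.42 + 773.64 + 1552.8 = 2717.58
ΣP(Period 0)Q(Period 0) = 2.08×155 + 1.59×50 + 2.52×383 + 51.76×32 = 322.4 + 79.5 + 965.16 + 1656.32 = 3023.38
L = 2717.58 / 3023.38 × 100 = 89.8855
Paasche component (current-period weights):
ΣP(Period 1)Q(Period 1) = 2.42×159 + 2.13×38 + 2.27×307 + 44.30×30 = 384.78 + 80.94 + 696.89 + 1329 = 2491.61
ΣP(Period 1)Q(Period 0) = 2.42×155 + 2.13×50 + 2.27×383 + 44.30×32 = 375.1 + 106.5 + 869.41 + 1417.6 = 2768.61
P = 2491.61 / 2768.61 × 100 = 89.9950
Fisher = √(L × P) = √(89.8855 × 89.9950) = 89.9402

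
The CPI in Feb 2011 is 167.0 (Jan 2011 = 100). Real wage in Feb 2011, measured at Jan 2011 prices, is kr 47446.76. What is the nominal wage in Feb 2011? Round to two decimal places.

79236.09

Nominal = Real × (Index/100) = 47446.76 × (167.0/100)
        = 47446.76 × 1.670 = 79236.0892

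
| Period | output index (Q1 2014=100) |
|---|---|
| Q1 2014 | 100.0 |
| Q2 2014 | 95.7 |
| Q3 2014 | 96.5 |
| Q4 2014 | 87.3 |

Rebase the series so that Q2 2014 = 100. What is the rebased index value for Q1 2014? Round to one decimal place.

104.5

Rebased(Q1 2014) = 100.0 / 95.7 × 100 = 104.4932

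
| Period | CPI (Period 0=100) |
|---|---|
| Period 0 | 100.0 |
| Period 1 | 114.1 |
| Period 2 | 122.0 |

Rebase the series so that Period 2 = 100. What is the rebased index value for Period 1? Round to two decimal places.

93.52

Rebased(Period 1) = 114.1 / 122.0 × 100 = 93.5246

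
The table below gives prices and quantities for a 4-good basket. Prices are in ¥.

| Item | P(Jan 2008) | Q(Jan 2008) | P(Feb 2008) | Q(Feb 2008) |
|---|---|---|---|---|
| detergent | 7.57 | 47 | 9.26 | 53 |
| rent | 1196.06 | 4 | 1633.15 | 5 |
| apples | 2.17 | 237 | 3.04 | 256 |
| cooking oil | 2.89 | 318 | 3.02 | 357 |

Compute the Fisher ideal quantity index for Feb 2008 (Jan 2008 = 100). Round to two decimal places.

Laspeyres component (base-period weights):
ΣP(Jan 2008)Q(Feb 2008) = 7.57×53 + 1196.06×5 + 2.17×256 + 2.89×357 = 401.21 + 5980.3 + 555.52 + 1031.73 = 7968.76
ΣP(Jan 2008)Q(Jan 2008) = 7.57×47 + 1196.06×4 + 2.17×237 + 2.89×318 = 355.79 + 4784.24 + 514.29 + 919.02 = 6573.34
L = 7968.76 / 6573.34 × 100 = 121.2285
Paasche component (current-period weights):
ΣP(Feb 2008)Q(Feb 2008) = 9.26×53 + 1633.15×5 + 3.04×256 + 3.02×357 = 490.78 + 8165.75 + 778.24 + 1078.14 = 10512.91
ΣP(Feb 2008)Q(Jan 2008) = 9.26×47 + 1633.15×4 + 3.04×237 + 3.02×318 = 435.22 + 6532.6 + 720.48 + 960.36 = 8648.66
P = 10512.91 / 8648.66 × 100 = 121.5554
Fisher = √(L × P) = √(121.2285 × 121.5554) = 121.3918

121.39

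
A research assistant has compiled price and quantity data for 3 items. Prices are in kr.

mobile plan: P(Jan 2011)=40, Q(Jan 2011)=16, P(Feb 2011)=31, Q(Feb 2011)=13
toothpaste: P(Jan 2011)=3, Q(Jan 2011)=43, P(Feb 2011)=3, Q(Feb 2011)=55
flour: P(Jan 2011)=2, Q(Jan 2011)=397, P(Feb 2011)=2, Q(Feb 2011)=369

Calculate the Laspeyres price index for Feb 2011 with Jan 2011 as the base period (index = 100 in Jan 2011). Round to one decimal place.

Laspeyres price index uses base-period quantities as weights.
ΣP(Feb 2011)·Q(Jan 2011) = 31×16 + 3×43 + 2×397 = 496 + 129 + 794 = 1419
ΣP(Jan 2011)·Q(Jan 2011) = 40×16 + 3×43 + 2×397 = 640 + 129 + 794 = 1563
Index = 1419 / 1563 × 100 = 90.7869

90.8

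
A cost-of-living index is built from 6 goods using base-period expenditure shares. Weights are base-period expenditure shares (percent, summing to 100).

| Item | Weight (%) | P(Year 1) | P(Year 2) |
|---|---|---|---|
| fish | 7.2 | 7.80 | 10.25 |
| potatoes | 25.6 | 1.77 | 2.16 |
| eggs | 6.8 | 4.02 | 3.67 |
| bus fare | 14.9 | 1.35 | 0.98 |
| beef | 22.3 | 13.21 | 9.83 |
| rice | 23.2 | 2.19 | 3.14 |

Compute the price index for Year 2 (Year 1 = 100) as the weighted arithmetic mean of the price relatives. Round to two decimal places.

107.58

fish: 7.2 × (10.25/7.80) = 7.2 × 1.314103 = 9.4615
potatoes: 25.6 × (2.16/1.77) = 25.6 × 1.220339 = 31.2407
eggs: 6.8 × (3.67/4.02) = 6.8 × 0.912935 = 6.2080
bus fare: 14.9 × (0.98/1.35) = 14.9 × 0.725926 = 10.8163
beef: 22.3 × (9.83/13.21) = 22.3 × 0.744133 = 16.5942
rice: 23.2 × (3.14/2.19) = 23.2 × 1.433790 = 33.2639
Index = Σ wᵢ·(p₁ᵢ/p₀ᵢ) = 9.4615 + 31.2407 + 6.2080 + 10.8163 + 16.5942 + 33.2639 = 107.5846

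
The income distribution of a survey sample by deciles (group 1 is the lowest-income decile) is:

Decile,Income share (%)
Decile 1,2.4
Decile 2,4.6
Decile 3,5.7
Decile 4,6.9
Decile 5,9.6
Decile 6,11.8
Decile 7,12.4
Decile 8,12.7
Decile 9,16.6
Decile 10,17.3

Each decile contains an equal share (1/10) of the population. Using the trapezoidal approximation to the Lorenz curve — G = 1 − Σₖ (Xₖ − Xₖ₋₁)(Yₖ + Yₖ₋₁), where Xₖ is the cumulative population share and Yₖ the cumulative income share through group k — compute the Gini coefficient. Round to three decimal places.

0.272

Cumulative income shares Yₖ: 0.0240, 0.0700, 0.1270, 0.1960, 0.2920, 0.4100, 0.5340, 0.6610, 0.8270, 1.0000
Σ (Xₖ−Xₖ₋₁)(Yₖ+Yₖ₋₁) = (1/10)(0.0240+0.0000) + (1/10)(0.0700+0.0240) + (1/10)(0.1270+0.0700) + (1/10)(0.1960+0.1270) + (1/10)(0.2920+0.1960) + (1/10)(0.4100+0.2920) + (1/10)(0.5340+0.4100) + (1/10)(0.6610+0.5340) + (1/10)(0.8270+0.6610) + (1/10)(1.0000+0.8270)
  = 0.0024 + 0.0094 + 0.0197 + 0.0323 + 0.0488 + 0.0702 + 0.0944 + 0.1195 + 0.1488 + 0.1827 = 0.7282
G = 1 − 0.7282 = 0.2718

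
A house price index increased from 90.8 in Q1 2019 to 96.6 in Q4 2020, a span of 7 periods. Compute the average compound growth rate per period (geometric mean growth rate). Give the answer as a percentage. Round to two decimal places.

Growth factor = (96.6/90.8)^(1/7) = (1.063877)^(1/7) = 1.008885
Growth rate = 1.008885 − 1 = 0.008885 = 0.8885%

0.89%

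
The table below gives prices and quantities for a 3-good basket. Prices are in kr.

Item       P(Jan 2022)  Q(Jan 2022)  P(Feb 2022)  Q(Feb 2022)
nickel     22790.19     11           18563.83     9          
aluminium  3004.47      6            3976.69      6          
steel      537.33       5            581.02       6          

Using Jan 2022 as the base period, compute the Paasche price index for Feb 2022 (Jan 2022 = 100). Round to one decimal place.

Paasche price index uses current-period quantities as weights.
ΣP(Feb 2022)·Q(Feb 2022) = 18563.83×9 + 3976.69×6 + 581.02×6 = 167074.47 + 23860.14 + 3486.12 = 194420.73
ΣP(Jan 2022)·Q(Feb 2022) = 22790.19×9 + 3004.47×6 + 537.33×6 = 205111.71 + 18026.82 + 3223.98 = 226362.51
Index = 194420.73 / 226362.51 × 100 = 85.8891

85.9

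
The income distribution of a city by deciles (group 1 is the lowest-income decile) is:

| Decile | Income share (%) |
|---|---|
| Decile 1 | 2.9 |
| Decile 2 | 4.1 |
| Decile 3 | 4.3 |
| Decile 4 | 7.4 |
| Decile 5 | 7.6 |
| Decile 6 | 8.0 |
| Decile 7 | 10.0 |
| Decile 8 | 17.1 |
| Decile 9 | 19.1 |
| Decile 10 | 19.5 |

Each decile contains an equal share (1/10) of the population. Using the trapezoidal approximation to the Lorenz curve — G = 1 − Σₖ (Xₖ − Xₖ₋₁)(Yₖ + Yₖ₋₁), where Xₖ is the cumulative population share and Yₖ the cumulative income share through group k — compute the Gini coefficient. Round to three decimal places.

Cumulative income shares Yₖ: 0.0290, 0.0700, 0.1130, 0.1870, 0.2630, 0.3430, 0.4430, 0.6140, 0.8050, 1.0000
Σ (Xₖ−Xₖ₋₁)(Yₖ+Yₖ₋₁) = (1/10)(0.0290+0.0000) + (1/10)(0.0700+0.0290) + (1/10)(0.1130+0.0700) + (1/10)(0.1870+0.1130) + (1/10)(0.2630+0.1870) + (1/10)(0.3430+0.2630) + (1/10)(0.4430+0.3430) + (1/10)(0.6140+0.4430) + (1/10)(0.8050+0.6140) + (1/10)(1.0000+0.8050)
  = 0.0029 + 0.0099 + 0.0183 + 0.0300 + 0.0450 + 0.0606 + 0.0786 + 0.1057 + 0.1419 + 0.1805 = 0.6734
G = 1 − 0.6734 = 0.3266

0.327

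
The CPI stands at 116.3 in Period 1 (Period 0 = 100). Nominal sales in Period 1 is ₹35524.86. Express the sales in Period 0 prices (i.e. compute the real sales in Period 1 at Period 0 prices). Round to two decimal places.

Real = Nominal ÷ (Index/100) = 35524.86 ÷ (116.3/100)
     = 35524.86 ÷ 1.163 = 30545.8813

30545.88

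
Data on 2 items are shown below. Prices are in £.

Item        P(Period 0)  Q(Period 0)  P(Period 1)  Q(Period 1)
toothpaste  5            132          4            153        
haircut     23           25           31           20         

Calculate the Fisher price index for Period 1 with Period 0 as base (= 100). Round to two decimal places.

Laspeyres component (base-period weights):
ΣP(Period 1)Q(Period 0) = 4×132 + 31×25 = 528 + 775 = 1303
ΣP(Period 0)Q(Period 0) = 5×132 + 23×25 = 660 + 575 = 1235
L = 1303 / 1235 × 100 = 105.5061
Paasche component (current-period weights):
ΣP(Period 1)Q(Period 1) = 4×153 + 31×20 = 612 + 620 = 1232
ΣP(Period 0)Q(Period 1) = 5×153 + 23×20 = 765 + 460 = 1225
P = 1232 / 1225 × 100 = 100.5714
Fisher = √(L × P) = √(105.5061 × 100.5714) = 103.0092

103.01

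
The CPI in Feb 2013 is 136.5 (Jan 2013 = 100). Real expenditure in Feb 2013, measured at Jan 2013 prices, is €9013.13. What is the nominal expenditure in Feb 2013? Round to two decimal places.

12302.92

Nominal = Real × (Index/100) = 9013.13 × (136.5/100)
        = 9013.13 × 1.365 = 12302.9224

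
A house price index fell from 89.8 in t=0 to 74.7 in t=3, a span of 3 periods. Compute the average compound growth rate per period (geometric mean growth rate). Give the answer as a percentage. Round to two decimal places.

-5.95%

Growth factor = (74.7/89.8)^(1/3) = (0.831849)^(1/3) = 0.940477
Growth rate = 0.940477 − 1 = -0.059523 = -5.9523%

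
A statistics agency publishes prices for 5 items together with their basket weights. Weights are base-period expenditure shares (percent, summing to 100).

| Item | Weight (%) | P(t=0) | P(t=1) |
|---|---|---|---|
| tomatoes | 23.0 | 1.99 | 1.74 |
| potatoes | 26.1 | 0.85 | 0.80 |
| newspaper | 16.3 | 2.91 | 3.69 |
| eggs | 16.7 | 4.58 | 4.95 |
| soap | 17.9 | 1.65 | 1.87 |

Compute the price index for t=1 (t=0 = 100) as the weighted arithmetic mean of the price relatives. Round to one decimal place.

103.7

tomatoes: 23.0 × (1.74/1.99) = 23.0 × 0.874372 = 20.1106
potatoes: 26.1 × (0.80/0.85) = 26.1 × 0.941176 = 24.5647
newspaper: 16.3 × (3.69/2.91) = 16.3 × 1.268041 = 20.6691
eggs: 16.7 × (4.95/4.58) = 16.7 × 1.080786 = 18.0491
soap: 17.9 × (1.87/1.65) = 17.9 × 1.133333 = 20.2867
Index = Σ wᵢ·(p₁ᵢ/p₀ᵢ) = 20.1106 + 24.5647 + 20.6691 + 18.0491 + 20.2867 = 103.6801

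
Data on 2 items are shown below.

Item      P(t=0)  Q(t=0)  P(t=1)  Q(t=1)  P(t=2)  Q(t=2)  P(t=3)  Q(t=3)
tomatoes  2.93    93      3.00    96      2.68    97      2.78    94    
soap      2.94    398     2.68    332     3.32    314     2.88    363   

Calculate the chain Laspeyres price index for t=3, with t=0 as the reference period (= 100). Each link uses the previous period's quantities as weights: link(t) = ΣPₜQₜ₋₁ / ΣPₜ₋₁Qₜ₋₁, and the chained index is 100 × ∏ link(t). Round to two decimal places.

97.05

Link t=0→t=1:
ΣP(t=1)Q(t=0) = 3.00×93 + 2.68×398 = 279 + 1066.64 = 1345.64
ΣP(t=0)Q(t=0) = 2.93×93 + 2.94×398 = 272.49 + 1170.12 = 1442.61
link = 1345.64/1442.61 = 0.932782
Link t=1→t=2:
ΣP(t=2)Q(t=1) = 2.68×96 + 3.32×332 = 257.28 + 1102.24 = 1359.52
ΣP(t=1)Q(t=1) = 3.00×96 + 2.68×332 = 288 + 889.76 = 1177.76
link = 1359.52/1177.76 = 1.154327
Link t=2→t=3:
ΣP(t=3)Q(t=2) = 2.78×97 + 2.88×314 = 269.66 + 904.32 = 1173.98
ΣP(t=2)Q(t=2) = 2.68×97 + 3.32×314 = 259.96 + 1042.48 = 1302.44
link = 1173.98/1302.44 = 0.901370
Chained index = 100 × 0.932782 × 1.154327 × 0.901370 = 97.0536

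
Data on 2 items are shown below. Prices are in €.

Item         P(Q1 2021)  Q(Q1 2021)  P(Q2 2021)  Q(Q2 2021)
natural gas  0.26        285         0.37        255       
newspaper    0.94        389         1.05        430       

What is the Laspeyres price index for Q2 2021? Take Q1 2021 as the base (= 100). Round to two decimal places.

116.86

Laspeyres price index uses base-period quantities as weights.
ΣP(Q2 2021)·Q(Q1 2021) = 0.37×285 + 1.05×389 = 105.45 + 408.45 = 513.9
ΣP(Q1 2021)·Q(Q1 2021) = 0.26×285 + 0.94×389 = 74.1 + 365.66 = 439.76
Index = 513.9 / 439.76 × 100 = 116.8592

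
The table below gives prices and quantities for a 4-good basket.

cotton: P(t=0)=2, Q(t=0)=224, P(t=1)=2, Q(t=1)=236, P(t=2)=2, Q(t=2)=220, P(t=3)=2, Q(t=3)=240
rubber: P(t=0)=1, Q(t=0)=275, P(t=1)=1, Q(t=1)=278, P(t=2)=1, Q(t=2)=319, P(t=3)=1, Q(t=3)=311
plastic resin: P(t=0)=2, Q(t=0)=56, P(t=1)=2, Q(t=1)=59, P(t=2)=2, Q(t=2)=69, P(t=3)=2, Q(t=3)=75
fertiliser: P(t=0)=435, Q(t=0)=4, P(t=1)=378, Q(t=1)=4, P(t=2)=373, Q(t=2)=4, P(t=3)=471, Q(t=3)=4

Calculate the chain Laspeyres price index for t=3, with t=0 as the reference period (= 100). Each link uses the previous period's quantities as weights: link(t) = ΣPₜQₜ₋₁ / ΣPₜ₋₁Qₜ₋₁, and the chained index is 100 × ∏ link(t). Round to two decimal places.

105.21

Link t=0→t=1:
ΣP(t=1)Q(t=0) = 2×224 + 1×275 + 2×56 + 378×4 = 448 + 275 + 112 + 1512 = 2347
ΣP(t=0)Q(t=0) = 2×224 + 1×275 + 2×56 + 435×4 = 448 + 275 + 112 + 1740 = 2575
link = 2347/2575 = 0.911456
Link t=1→t=2:
ΣP(t=2)Q(t=1) = 2×236 + 1×278 + 2×59 + 373×4 = 472 + 278 + 118 + 1492 = 2360
ΣP(t=1)Q(t=1) = 2×236 + 1×278 + 2×59 + 378×4 = 472 + 278 + 118 + 1512 = 2380
link = 2360/2380 = 0.991597
Link t=2→t=3:
ΣP(t=3)Q(t=2) = 2×220 + 1×319 + 2×69 + 471×4 = 440 + 319 + 138 + 1884 = 2781
ΣP(t=2)Q(t=2) = 2×220 + 1×319 + 2×69 + 373×4 = 440 + 319 + 138 + 1492 = 2389
link = 2781/2389 = 1.164085
Chained index = 100 × 0.911456 × 0.991597 × 1.164085 = 105.2097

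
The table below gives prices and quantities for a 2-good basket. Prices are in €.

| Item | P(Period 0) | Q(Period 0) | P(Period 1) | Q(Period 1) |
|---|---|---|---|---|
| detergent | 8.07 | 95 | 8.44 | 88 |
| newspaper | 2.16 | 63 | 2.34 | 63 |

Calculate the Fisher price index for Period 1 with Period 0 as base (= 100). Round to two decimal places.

105.17

Laspeyres component (base-period weights):
ΣP(Period 1)Q(Period 0) = 8.44×95 + 2.34×63 = 801.8 + 147.42 = 949.22
ΣP(Period 0)Q(Period 0) = 8.07×95 + 2.16×63 = 766.65 + 136.08 = 902.73
L = 949.22 / 902.73 × 100 = 105.1499
Paasche component (current-period weights):
ΣP(Period 1)Q(Period 1) = 8.44×88 + 2.34×63 = 742.72 + 147.42 = 890.14
ΣP(Period 0)Q(Period 1) = 8.07×88 + 2.16×63 = 710.16 + 136.08 = 846.24
P = 890.14 / 846.24 × 100 = 105.1877
Fisher = √(L × P) = √(105.1499 × 105.1877) = 105.1688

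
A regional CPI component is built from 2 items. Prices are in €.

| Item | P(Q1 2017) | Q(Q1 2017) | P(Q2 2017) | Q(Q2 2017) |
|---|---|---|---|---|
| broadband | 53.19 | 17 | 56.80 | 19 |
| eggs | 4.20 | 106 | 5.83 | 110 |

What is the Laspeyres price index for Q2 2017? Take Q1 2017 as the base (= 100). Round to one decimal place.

Laspeyres price index uses base-period quantities as weights.
ΣP(Q2 2017)·Q(Q1 2017) = 56.80×17 + 5.83×106 = 965.6 + 617.98 = 1583.58
ΣP(Q1 2017)·Q(Q1 2017) = 53.19×17 + 4.20×106 = 904.23 + 445.2 = 1349.43
Index = 1583.58 / 1349.43 × 100 = 117.3518

117.4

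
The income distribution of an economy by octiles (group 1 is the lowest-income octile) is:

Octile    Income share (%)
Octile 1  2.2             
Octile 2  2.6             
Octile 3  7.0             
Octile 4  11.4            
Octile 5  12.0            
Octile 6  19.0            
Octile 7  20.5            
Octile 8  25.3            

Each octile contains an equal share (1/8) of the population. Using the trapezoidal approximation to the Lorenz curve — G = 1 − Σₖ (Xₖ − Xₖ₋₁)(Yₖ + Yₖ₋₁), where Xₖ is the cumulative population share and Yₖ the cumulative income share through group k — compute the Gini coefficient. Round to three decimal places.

Cumulative income shares Yₖ: 0.0220, 0.0480, 0.1180, 0.2320, 0.3520, 0.5420, 0.7470, 1.0000
Σ (Xₖ−Xₖ₋₁)(Yₖ+Yₖ₋₁) = (1/8)(0.0220+0.0000) + (1/8)(0.0480+0.0220) + (1/8)(0.1180+0.0480) + (1/8)(0.2320+0.1180) + (1/8)(0.3520+0.2320) + (1/8)(0.5420+0.3520) + (1/8)(0.7470+0.5420) + (1/8)(1.0000+0.7470)
  = 0.0028 + 0.0088 + 0.0208 + 0.0438 + 0.0730 + 0.1118 + 0.1611 + 0.2184 = 0.6402
G = 1 − 0.6402 = 0.3598

0.360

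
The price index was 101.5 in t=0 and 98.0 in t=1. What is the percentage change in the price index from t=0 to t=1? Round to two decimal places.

Change = (98.0 − 101.5) / 101.5 × 100
       = -3.5 / 101.5 × 100 = -3.4483%

-3.45%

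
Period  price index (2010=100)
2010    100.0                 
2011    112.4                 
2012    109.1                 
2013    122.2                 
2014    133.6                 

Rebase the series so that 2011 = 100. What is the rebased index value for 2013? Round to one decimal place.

108.7

Rebased(2013) = 122.2 / 112.4 × 100 = 108.7189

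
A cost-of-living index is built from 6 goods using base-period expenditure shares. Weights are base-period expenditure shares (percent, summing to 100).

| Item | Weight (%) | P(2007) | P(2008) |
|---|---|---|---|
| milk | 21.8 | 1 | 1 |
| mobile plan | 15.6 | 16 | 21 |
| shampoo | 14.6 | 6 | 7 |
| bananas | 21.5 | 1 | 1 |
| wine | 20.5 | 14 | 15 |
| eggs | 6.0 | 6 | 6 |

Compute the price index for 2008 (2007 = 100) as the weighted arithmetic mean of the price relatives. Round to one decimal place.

108.8

milk: 21.8 × (1/1) = 21.8 × 1.000000 = 21.8000
mobile plan: 15.6 × (21/16) = 15.6 × 1.312500 = 20.4750
shampoo: 14.6 × (7/6) = 14.6 × 1.166667 = 17.0333
bananas: 21.5 × (1/1) = 21.5 × 1.000000 = 21.5000
wine: 20.5 × (15/14) = 20.5 × 1.071429 = 21.9643
eggs: 6.0 × (6/6) = 6.0 × 1.000000 = 6.0000
Index = Σ wᵢ·(p₁ᵢ/p₀ᵢ) = 21.8000 + 20.4750 + 17.0333 + 21.5000 + 21.9643 + 6.0000 = 108.7726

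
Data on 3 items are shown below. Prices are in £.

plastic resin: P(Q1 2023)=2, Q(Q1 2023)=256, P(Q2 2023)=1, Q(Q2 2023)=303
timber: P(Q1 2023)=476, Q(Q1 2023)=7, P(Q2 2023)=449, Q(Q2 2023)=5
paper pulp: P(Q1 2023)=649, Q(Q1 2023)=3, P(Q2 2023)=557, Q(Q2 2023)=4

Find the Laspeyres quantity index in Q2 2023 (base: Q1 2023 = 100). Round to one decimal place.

96.4

Laspeyres quantity index uses base-period prices as weights.
ΣP(Q1 2023)·Q(Q2 2023) = 2×303 + 476×5 + 649×4 = 606 + 2380 + 2596 = 5582
ΣP(Q1 2023)·Q(Q1 2023) = 2×256 + 476×7 + 649×3 = 512 + 3332 + 1947 = 5791
Index = 5582 / 5791 × 100 = 96.3910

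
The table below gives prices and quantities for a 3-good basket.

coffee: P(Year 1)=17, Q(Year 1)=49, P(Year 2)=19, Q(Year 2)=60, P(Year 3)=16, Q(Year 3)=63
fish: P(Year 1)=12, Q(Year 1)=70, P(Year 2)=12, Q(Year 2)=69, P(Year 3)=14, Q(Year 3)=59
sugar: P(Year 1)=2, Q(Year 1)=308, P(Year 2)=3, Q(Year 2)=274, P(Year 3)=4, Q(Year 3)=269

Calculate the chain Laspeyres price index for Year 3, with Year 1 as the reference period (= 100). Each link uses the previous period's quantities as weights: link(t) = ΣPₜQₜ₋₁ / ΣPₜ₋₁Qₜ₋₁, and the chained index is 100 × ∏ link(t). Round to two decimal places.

Link Year 1→Year 2:
ΣP(Year 2)Q(Year 1) = 19×49 + 12×70 + 3×308 = 931 + 840 + 924 = 2695
ΣP(Year 1)Q(Year 1) = 17×49 + 12×70 + 2×308 = 833 + 840 + 616 = 2289
link = 2695/2289 = 1.177370
Link Year 2→Year 3:
ΣP(Year 3)Q(Year 2) = 16×60 + 14×69 + 4×274 = 960 + 966 + 1096 = 3022
ΣP(Year 2)Q(Year 2) = 19×60 + 12×69 + 3×274 = 1140 + 828 + 822 = 2790
link = 3022/2790 = 1.083154
Chained index = 100 × 1.177370 × 1.083154 = 127.5273

127.53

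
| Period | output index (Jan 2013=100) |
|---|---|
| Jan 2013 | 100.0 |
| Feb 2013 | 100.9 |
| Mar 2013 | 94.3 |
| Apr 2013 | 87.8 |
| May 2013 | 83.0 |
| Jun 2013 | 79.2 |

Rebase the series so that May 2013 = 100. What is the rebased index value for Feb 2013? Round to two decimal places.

Rebased(Feb 2013) = 100.9 / 83.0 × 100 = 121.5663

121.57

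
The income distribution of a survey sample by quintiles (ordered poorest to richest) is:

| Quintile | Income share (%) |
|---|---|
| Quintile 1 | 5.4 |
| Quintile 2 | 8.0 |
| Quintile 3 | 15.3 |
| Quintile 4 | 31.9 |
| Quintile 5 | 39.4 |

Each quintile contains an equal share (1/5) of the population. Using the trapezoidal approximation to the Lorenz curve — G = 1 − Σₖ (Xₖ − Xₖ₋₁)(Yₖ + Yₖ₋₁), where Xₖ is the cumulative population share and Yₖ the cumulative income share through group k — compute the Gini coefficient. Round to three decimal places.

0.368

Cumulative income shares Yₖ: 0.0540, 0.1340, 0.2870, 0.6060, 1.0000
Σ (Xₖ−Xₖ₋₁)(Yₖ+Yₖ₋₁) = (1/5)(0.0540+0.0000) + (1/5)(0.1340+0.0540) + (1/5)(0.2870+0.1340) + (1/5)(0.6060+0.2870) + (1/5)(1.0000+0.6060)
  = 0.0108 + 0.0376 + 0.0842 + 0.1786 + 0.3212 = 0.6324
G = 1 − 0.6324 = 0.3676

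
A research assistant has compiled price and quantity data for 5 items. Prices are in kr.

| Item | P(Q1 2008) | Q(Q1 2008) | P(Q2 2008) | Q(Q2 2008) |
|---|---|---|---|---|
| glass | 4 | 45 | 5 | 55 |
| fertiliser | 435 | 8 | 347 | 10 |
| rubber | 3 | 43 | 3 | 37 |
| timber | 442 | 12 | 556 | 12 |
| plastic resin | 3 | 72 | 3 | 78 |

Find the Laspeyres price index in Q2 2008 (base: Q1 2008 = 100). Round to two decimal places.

Laspeyres price index uses base-period quantities as weights.
ΣP(Q2 2008)·Q(Q1 2008) = 5×45 + 347×8 + 3×43 + 556×12 + 3×72 = 225 + 2776 + 129 + 6672 + 216 = 10018
ΣP(Q1 2008)·Q(Q1 2008) = 4×45 + 435×8 + 3×43 + 442×12 + 3×72 = 180 + 3480 + 129 + 5304 + 216 = 9309
Index = 10018 / 9309 × 100 = 107.6163

107.62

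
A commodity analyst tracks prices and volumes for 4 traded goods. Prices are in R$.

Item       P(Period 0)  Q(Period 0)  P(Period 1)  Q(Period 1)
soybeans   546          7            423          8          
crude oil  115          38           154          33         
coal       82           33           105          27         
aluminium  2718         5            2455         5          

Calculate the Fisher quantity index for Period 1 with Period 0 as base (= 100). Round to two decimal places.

96.94

Laspeyres component (base-period weights):
ΣP(Period 0)Q(Period 1) = 546×8 + 115×33 + 82×27 + 2718×5 = 4368 + 3795 + 2214 + 13590 = 23967
ΣP(Period 0)Q(Period 0) = 546×7 + 115×38 + 82×33 + 2718×5 = 3822 + 4370 + 2706 + 13590 = 24488
L = 23967 / 24488 × 100 = 97.8724
Paasche component (current-period weights):
ΣP(Period 1)Q(Period 1) = 423×8 + 154×33 + 105×27 + 2455×5 = 3384 + 5082 + 2835 + 12275 = 23576
ΣP(Period 1)Q(Period 0) = 423×7 + 154×38 + 105×33 + 2455×5 = 2961 + 5852 + 3465 + 12275 = 24553
P = 23576 / 24553 × 100 = 96.0209
Fisher = √(L × P) = √(97.8724 × 96.0209) = 96.9422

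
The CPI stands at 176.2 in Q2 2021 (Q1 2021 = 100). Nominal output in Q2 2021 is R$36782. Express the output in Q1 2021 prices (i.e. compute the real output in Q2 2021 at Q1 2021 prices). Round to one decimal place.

Real = Nominal ÷ (Index/100) = 36782 ÷ (176.2/100)
     = 36782 ÷ 1.762 = 20875.1419

20875.1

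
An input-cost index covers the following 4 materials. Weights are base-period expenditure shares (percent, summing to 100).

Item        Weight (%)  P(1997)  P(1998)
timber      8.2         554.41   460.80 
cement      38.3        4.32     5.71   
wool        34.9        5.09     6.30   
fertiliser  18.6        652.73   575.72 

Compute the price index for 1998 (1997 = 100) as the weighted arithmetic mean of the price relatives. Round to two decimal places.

timber: 8.2 × (460.80/554.41) = 8.2 × 0.831154 = 6.8155
cement: 38.3 × (5.71/4.32) = 38.3 × 1.321759 = 50.6234
wool: 34.9 × (6.30/5.09) = 34.9 × 1.237721 = 43.1965
fertiliser: 18.6 × (575.72/652.73) = 18.6 × 0.882019 = 16.4055
Index = Σ wᵢ·(p₁ᵢ/p₀ᵢ) = 6.8155 + 50.6234 + 43.1965 + 16.4055 = 117.0409

117.04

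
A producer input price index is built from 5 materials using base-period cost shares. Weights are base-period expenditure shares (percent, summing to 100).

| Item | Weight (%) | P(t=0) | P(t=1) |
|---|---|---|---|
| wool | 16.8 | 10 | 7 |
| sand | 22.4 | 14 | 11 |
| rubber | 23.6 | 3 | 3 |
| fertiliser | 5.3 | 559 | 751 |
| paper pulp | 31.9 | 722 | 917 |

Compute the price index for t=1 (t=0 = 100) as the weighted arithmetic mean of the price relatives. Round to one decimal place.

wool: 16.8 × (7/10) = 16.8 × 0.700000 = 11.7600
sand: 22.4 × (11/14) = 22.4 × 0.785714 = 17.6000
rubber: 23.6 × (3/3) = 23.6 × 1.000000 = 23.6000
fertiliser: 5.3 × (751/559) = 5.3 × 1.343470 = 7.1204
paper pulp: 31.9 × (917/722) = 31.9 × 1.270083 = 40.5157
Index = Σ wᵢ·(p₁ᵢ/p₀ᵢ) = 11.7600 + 17.6000 + 23.6000 + 7.1204 + 40.5157 = 100.5960

100.6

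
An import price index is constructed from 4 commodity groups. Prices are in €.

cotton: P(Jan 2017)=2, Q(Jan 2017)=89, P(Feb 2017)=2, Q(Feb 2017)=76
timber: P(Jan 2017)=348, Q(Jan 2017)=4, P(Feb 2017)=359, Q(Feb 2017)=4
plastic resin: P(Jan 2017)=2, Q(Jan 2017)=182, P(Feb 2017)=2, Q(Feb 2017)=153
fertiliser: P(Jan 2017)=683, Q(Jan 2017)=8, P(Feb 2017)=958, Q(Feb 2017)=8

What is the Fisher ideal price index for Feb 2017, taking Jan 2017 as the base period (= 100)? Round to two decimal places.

Laspeyres component (base-period weights):
ΣP(Feb 2017)Q(Jan 2017) = 2×89 + 359×4 + 2×182 + 958×8 = 178 + 1436 + 364 + 7664 = 9642
ΣP(Jan 2017)Q(Jan 2017) = 2×89 + 348×4 + 2×182 + 683×8 = 178 + 1392 + 364 + 5464 = 7398
L = 9642 / 7398 × 100 = 130.3325
Paasche component (current-period weights):
ΣP(Feb 2017)Q(Feb 2017) = 2×76 + 359×4 + 2×153 + 958×8 = 152 + 1436 + 306 + 7664 = 9558
ΣP(Jan 2017)Q(Feb 2017) = 2×76 + 348×4 + 2×153 + 683×8 = 152 + 1392 + 306 + 5464 = 7314
P = 9558 / 7314 × 100 = 130.6809
Fisher = √(L × P) = √(130.3325 × 130.6809) = 130.5066

130.51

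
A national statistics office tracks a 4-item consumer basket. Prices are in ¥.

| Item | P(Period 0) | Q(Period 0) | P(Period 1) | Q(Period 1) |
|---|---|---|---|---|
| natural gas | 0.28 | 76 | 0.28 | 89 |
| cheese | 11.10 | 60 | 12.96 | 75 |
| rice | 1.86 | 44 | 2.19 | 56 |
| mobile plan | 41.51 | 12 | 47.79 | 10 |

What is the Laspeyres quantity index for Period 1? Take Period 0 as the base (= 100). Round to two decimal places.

Laspeyres quantity index uses base-period prices as weights.
ΣP(Period 0)·Q(Period 1) = 0.28×89 + 11.10×75 + 1.86×56 + 41.51×10 = 24.92 + 832.5 + 104.16 + 415.1 = 1376.68
ΣP(Period 0)·Q(Period 0) = 0.28×76 + 11.10×60 + 1.86×44 + 41.51×12 = 21.28 + 666 + 81.84 + 498.12 = 1267.24
Index = 1376.68 / 1267.24 × 100 = 108.6361

108.64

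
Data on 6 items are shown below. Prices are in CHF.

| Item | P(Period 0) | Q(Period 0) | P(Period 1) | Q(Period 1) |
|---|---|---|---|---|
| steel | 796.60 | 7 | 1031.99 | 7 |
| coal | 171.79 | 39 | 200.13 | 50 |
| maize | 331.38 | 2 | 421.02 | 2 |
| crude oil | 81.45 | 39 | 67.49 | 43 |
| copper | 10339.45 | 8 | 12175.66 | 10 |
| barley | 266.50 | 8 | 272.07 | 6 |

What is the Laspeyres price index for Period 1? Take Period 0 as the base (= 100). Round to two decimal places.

Laspeyres price index uses base-period quantities as weights.
ΣP(Period 1)·Q(Period 0) = 1031.99×7 + 200.13×39 + 421.02×2 + 67.49×39 + 12175.66×8 + 272.07×8 = 7223.93 + 7805.07 + 842.04 + 2632.11 + 97405.28 + 2176.56 = 118084.99
ΣP(Period 0)·Q(Period 0) = 796.60×7 + 171.79×39 + 331.38×2 + 81.45×39 + 10339.45×8 + 266.50×8 = 5576.2 + 6699.81 + 662.76 + 3176.55 + 82715.6 + 2132 = 100962.92
Index = 118084.99 / 100962.92 × 100 = 116.9588

116.96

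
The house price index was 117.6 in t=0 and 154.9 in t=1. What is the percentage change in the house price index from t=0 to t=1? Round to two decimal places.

Change = (154.9 − 117.6) / 117.6 × 100
       = 37.3 / 117.6 × 100 = 31.7177%

31.72%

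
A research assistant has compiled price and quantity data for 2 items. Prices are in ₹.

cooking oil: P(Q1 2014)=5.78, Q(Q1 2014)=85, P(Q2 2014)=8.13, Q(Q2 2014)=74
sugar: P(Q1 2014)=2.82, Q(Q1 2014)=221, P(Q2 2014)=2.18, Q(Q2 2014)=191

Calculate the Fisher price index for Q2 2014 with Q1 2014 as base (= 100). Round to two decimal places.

105.29

Laspeyres component (base-period weights):
ΣP(Q2 2014)Q(Q1 2014) = 8.13×85 + 2.18×221 = 691.05 + 481.78 = 1172.83
ΣP(Q1 2014)Q(Q1 2014) = 5.78×85 + 2.82×221 = 491.3 + 623.22 = 1114.52
L = 1172.83 / 1114.52 × 100 = 105.2318
Paasche component (current-period weights):
ΣP(Q2 2014)Q(Q2 2014) = 8.13×74 + 2.18×191 = 601.62 + 416.38 = 1018
ΣP(Q1 2014)Q(Q2 2014) = 5.78×74 + 2.82×191 = 427.72 + 538.62 = 966.34
P = 1018 / 966.34 × 100 = 105.3459
Fisher = √(L × P) = √(105.2318 × 105.3459) = 105.2889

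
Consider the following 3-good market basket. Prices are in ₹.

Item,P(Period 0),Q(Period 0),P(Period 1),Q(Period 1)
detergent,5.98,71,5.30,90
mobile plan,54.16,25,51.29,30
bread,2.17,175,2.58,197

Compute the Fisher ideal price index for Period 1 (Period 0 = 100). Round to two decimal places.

Laspeyres component (base-period weights):
ΣP(Period 1)Q(Period 0) = 5.30×71 + 51.29×25 + 2.58×175 = 376.3 + 1282.25 + 451.5 = 2110.05
ΣP(Period 0)Q(Period 0) = 5.98×71 + 54.16×25 + 2.17×175 = 424.58 + 1354 + 379.75 = 2158.33
L = 2110.05 / 2158.33 × 100 = 97.7631
Paasche component (current-period weights):
ΣP(Period 1)Q(Period 1) = 5.30×90 + 51.29×30 + 2.58×197 = 477 + 1538.7 + 508.26 = 2523.96
ΣP(Period 0)Q(Period 1) = 5.98×90 + 54.16×30 + 2.17×197 = 538.2 + 1624.8 + 427.49 = 2590.49
P = 2523.96 / 2590.49 × 100 = 97.4318
Fisher = √(L × P) = √(97.7631 × 97.4318) = 97.5973

97.60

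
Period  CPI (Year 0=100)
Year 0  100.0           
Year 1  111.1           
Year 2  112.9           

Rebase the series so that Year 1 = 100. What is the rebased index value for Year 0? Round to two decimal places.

90.01

Rebased(Year 0) = 100.0 / 111.1 × 100 = 90.0090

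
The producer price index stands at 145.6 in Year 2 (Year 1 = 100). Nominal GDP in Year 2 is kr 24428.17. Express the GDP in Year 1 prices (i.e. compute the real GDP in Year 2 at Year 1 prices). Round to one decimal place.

Real = Nominal ÷ (Index/100) = 24428.17 ÷ (145.6/100)
     = 24428.17 ÷ 1.456 = 16777.5893

16777.6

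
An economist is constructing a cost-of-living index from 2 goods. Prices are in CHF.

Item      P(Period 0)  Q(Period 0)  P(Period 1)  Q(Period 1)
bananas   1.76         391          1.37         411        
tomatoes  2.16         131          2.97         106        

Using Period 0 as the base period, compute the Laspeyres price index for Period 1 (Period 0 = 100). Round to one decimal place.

95.2

Laspeyres price index uses base-period quantities as weights.
ΣP(Period 1)·Q(Period 0) = 1.37×391 + 2.97×131 = 535.67 + 389.07 = 924.74
ΣP(Period 0)·Q(Period 0) = 1.76×391 + 2.16×131 = 688.16 + 282.96 = 971.12
Index = 924.74 / 971.12 × 100 = 95.2241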